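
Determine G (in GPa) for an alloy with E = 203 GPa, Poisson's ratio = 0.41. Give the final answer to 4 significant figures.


G = E / (2*(1+nu))
G = 203 / (2*(1+0.41))
G = 71.99 GPa


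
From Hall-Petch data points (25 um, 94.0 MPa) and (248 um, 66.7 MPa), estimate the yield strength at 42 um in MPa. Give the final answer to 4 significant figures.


sigma_y = sigma0 + k / sqrt(d)
1/sqrt(d1) = 1/sqrt(2.5e-05) = 200;  1/sqrt(d2) = 63.5001
k = (sigma1 - sigma2) / (1/sqrt(d1) - 1/sqrt(d2)) = (94.0 - 66.7) / (200 - 63.5001) = 0.2 MPa*m^0.5
sigma0 = sigma1 - k/sqrt(d1) = 94.0 - 0.2*200 = 54 MPa
sigma_y(d3) = 54 + 0.2 / sqrt(4.2e-05) = 84.86 MPa


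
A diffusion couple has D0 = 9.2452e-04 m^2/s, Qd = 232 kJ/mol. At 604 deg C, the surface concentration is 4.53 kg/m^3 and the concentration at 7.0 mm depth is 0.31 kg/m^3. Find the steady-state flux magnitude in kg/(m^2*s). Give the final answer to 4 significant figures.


Step 1: D = D0 * exp(-Qd/(R*T))
T = 604 + 273.15 = 877.15 K
D = 9.2452e-04 * exp(-232e3 / (8.314 * 877.15)) = 1.41164e-17 m^2/s
Step 2: J = D * (C1 - C2) / dx
J = 1.41164e-17 * (4.53 - 0.31) / 7e-03
J = 8.51e-15 kg/(m^2*s)


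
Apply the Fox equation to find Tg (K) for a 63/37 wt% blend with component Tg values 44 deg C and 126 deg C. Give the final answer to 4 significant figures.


1/Tg = w1/Tg1 + w2/Tg2 (in Kelvin)
Tg1 = 317.15 K, Tg2 = 399.15 K
1/Tg = 0.63/317.15 + 0.37/399.15
Tg = 343.2 K


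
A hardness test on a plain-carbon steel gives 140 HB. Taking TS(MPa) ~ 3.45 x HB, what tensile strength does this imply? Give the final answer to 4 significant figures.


TS (MPa) = 3.45 * HB
TS = 3.45 * 140
TS = 483 MPa


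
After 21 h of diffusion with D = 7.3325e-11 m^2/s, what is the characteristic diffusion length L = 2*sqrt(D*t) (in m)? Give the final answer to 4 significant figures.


t = 21 hr = 75600 s
Diffusion length = 2*sqrt(D*t)
= 2*sqrt(7.3325e-11 * 75600)
= 4.709e-03 m


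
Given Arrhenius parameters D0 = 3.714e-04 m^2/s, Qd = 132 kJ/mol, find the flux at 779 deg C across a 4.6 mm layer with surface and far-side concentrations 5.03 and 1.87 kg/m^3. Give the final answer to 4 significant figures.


Step 1: D = D0 * exp(-Qd/(R*T))
T = 779 + 273.15 = 1052.15 K
D = 3.714e-04 * exp(-132e3 / (8.314 * 1052.15)) = 1.03844e-10 m^2/s
Step 2: J = D * (C1 - C2) / dx
J = 1.03844e-10 * (5.03 - 1.87) / 4.6e-03
J = 7.134e-08 kg/(m^2*s)


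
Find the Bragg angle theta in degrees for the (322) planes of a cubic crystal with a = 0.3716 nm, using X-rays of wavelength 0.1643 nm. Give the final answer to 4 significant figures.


d = a / sqrt(h^2+k^2+l^2)
d = 0.3716 / sqrt(17) = 0.0901262 nm
lambda = 2*d*sin(theta)  =>  sin(theta) = lambda / (2*d)
sin(theta) = 0.1643 / (2 * 0.0901262) = 0.911499
theta = 65.71 deg


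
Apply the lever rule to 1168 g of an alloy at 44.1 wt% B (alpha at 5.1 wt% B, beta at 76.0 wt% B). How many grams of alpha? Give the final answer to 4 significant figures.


f_alpha = (C_beta - C0) / (C_beta - C_alpha)
f_alpha = (76.0 - 44.1) / (76.0 - 5.1) = 0.449929
m_alpha = f_alpha * m_total = 0.449929 * 1168 = 525.5 g


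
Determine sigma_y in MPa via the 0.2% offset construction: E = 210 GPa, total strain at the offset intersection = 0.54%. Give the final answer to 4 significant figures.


Offset strain = 0.002
Elastic strain at yield = total_strain - offset = 5.4e-03 - 0.002 = 3.4e-03
sigma_y = E * elastic_strain = 210000 * 3.4e-03
sigma_y = 714 MPa


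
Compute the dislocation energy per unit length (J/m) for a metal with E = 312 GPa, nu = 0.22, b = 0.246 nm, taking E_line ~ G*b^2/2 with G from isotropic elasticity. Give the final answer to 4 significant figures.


Step 1: G = E / (2*(1+nu))
G = 312 / (2*(1+0.22)) = 127.869 GPa = 1.27869e+11 Pa
Step 2: E_line = G*b^2/2
b = 0.246 nm = 2.46e-10 m
E_line = 0.5 * 1.27869e+11 * (2.46e-10)^2 = 3.869e-09 J/m


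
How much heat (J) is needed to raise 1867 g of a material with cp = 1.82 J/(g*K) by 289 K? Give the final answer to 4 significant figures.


Q = m * cp * dT
Q = 1867 * 1.82 * 289
Q = 982000 J


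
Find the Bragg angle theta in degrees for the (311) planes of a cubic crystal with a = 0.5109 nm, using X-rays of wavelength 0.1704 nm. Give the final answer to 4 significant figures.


d = a / sqrt(h^2+k^2+l^2)
d = 0.5109 / sqrt(11) = 0.154042 nm
lambda = 2*d*sin(theta)  =>  sin(theta) = lambda / (2*d)
sin(theta) = 0.1704 / (2 * 0.154042) = 0.553095
theta = 33.58 deg


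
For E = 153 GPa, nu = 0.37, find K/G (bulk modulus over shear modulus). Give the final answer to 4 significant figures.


G = E / (2*(1+nu))
G = 153 / (2*(1+0.37)) = 55.8394 GPa
K = E / (3*(1-2*nu))
K = 153 / (3*(1-2*0.37)) = 196.154 GPa
K/G = 196.154 / 55.8394 = 3.513


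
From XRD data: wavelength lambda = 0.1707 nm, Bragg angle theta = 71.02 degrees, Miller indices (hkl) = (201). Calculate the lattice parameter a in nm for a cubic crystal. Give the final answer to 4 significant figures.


d = lambda / (2*sin(theta))
d = 0.1707 / (2*sin(71.02 deg))
d = 0.0902571 nm
a = d * sqrt(h^2+k^2+l^2) = 0.0902571 * sqrt(5)
a = 0.2018 nm


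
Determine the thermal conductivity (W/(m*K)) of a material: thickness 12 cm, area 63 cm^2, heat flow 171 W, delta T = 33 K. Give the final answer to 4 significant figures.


k = Q*L / (A*dT)
L = 0.12 m, A = 6.3e-03 m^2
k = 171 * 0.12 / (6.3e-03 * 33)
k = 98.7 W/(m*K)


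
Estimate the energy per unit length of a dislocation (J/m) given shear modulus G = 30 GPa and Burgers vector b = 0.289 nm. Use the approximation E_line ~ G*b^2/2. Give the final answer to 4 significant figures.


E = G*b^2/2
b = 0.289 nm = 2.89e-10 m
G = 30 GPa = 3e+10 Pa
E = 0.5 * 3e+10 * (2.89e-10)^2
E = 1.253e-09 J/m


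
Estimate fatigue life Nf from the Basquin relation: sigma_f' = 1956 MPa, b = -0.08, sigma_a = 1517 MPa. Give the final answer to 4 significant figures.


sigma_a = sigma_f' * (2*Nf)^b
2*Nf = (sigma_a / sigma_f')^(1/b)
2*Nf = (1517 / 1956)^(1/-0.08)
2*Nf = 23.9768
Nf = 11.99 cycles


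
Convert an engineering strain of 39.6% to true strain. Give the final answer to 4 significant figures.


epsilon_true = ln(1 + epsilon_eng)
epsilon_true = ln(1 + 0.396)
epsilon_true = 0.3336


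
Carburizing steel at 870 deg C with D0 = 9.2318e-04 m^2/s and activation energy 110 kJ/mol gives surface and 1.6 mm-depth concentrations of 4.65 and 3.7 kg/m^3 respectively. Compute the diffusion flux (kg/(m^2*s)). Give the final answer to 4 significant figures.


Step 1: D = D0 * exp(-Qd/(R*T))
T = 870 + 273.15 = 1143.15 K
D = 9.2318e-04 * exp(-110e3 / (8.314 * 1143.15)) = 8.68578e-09 m^2/s
Step 2: J = D * (C1 - C2) / dx
J = 8.68578e-09 * (4.65 - 3.7) / 1.6e-03
J = 5.157e-06 kg/(m^2*s)


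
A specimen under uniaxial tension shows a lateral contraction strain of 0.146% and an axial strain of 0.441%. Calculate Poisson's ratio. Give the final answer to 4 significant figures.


nu = -epsilon_lat / epsilon_axial
Lateral strain is contraction (negative), so using magnitudes:
nu = 0.146 / 0.441
nu = 0.3311


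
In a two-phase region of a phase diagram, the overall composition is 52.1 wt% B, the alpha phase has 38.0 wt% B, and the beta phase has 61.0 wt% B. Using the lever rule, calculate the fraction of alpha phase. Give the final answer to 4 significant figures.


f_alpha = (C_beta - C0) / (C_beta - C_alpha)
f_alpha = (61.0 - 52.1) / (61.0 - 38.0)
f_alpha = 0.387


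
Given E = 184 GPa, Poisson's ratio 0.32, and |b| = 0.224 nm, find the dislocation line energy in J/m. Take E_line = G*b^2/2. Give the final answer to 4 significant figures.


Step 1: G = E / (2*(1+nu))
G = 184 / (2*(1+0.32)) = 69.697 GPa = 6.9697e+10 Pa
Step 2: E_line = G*b^2/2
b = 0.224 nm = 2.24e-10 m
E_line = 0.5 * 6.9697e+10 * (2.24e-10)^2 = 1.749e-09 J/m


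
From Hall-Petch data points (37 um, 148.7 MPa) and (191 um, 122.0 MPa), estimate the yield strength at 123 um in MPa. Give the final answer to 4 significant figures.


sigma_y = sigma0 + k / sqrt(d)
1/sqrt(d1) = 1/sqrt(3.7e-05) = 164.399;  1/sqrt(d2) = 72.3575
k = (sigma1 - sigma2) / (1/sqrt(d1) - 1/sqrt(d2)) = (148.7 - 122.0) / (164.399 - 72.3575) = 0.290086 MPa*m^0.5
sigma0 = sigma1 - k/sqrt(d1) = 148.7 - 0.290086*164.399 = 101.01 MPa
sigma_y(d3) = 101.01 + 0.290086 / sqrt(1.23e-04) = 127.2 MPa


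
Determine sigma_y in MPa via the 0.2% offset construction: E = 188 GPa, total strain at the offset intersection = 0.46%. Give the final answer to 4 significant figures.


Offset strain = 0.002
Elastic strain at yield = total_strain - offset = 4.6e-03 - 0.002 = 2.6e-03
sigma_y = E * elastic_strain = 188000 * 2.6e-03
sigma_y = 488.8 MPa


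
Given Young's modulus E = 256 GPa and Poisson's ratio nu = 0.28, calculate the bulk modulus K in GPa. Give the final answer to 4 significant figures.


K = E / (3*(1-2*nu))
K = 256 / (3*(1-2*0.28))
K = 193.9 GPa


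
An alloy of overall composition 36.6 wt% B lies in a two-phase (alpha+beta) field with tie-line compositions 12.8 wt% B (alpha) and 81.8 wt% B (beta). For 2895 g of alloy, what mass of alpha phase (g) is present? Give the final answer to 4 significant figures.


f_alpha = (C_beta - C0) / (C_beta - C_alpha)
f_alpha = (81.8 - 36.6) / (81.8 - 12.8) = 0.655072
m_alpha = f_alpha * m_total = 0.655072 * 2895 = 1896 g


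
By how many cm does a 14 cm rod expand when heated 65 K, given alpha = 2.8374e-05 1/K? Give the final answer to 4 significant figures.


dL = L0 * alpha * dT
dL = 14 * 2.8374e-05 * 65
dL = 0.02582 cm


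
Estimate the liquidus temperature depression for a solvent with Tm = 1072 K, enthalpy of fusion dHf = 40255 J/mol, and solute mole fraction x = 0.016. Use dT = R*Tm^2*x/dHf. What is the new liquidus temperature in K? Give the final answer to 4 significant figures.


dT = R*Tm^2*x / dHf
dT = 8.314 * 1072^2 * 0.016 / 40255
dT = 3.79752 K
T_new = 1072 - 3.79752 = 1068 K


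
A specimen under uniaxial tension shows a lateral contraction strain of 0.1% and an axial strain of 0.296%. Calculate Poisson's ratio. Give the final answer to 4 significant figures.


nu = -epsilon_lat / epsilon_axial
Lateral strain is contraction (negative), so using magnitudes:
nu = 0.1 / 0.296
nu = 0.3378


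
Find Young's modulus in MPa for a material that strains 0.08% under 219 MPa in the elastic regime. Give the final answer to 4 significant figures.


E = sigma / epsilon
epsilon = 0.08% = 8e-04
E = 219 / 8e-04
E = 273800 MPa


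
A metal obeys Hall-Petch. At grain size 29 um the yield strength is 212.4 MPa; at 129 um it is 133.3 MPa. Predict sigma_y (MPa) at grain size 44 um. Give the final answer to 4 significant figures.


sigma_y = sigma0 + k / sqrt(d)
1/sqrt(d1) = 1/sqrt(2.9e-05) = 185.695;  1/sqrt(d2) = 88.0451
k = (sigma1 - sigma2) / (1/sqrt(d1) - 1/sqrt(d2)) = (212.4 - 133.3) / (185.695 - 88.0451) = 0.810034 MPa*m^0.5
sigma0 = sigma1 - k/sqrt(d1) = 212.4 - 0.810034*185.695 = 61.9805 MPa
sigma_y(d3) = 61.9805 + 0.810034 / sqrt(4.4e-05) = 184.1 MPa


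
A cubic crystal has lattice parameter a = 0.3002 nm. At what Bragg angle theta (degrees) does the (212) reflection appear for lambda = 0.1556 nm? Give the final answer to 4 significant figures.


d = a / sqrt(h^2+k^2+l^2)
d = 0.3002 / sqrt(9) = 0.100067 nm
lambda = 2*d*sin(theta)  =>  sin(theta) = lambda / (2*d)
sin(theta) = 0.1556 / (2 * 0.100067) = 0.777482
theta = 51.03 deg


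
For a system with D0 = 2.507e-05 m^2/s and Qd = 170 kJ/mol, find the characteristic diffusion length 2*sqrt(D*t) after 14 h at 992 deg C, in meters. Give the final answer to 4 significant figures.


Step 1: D = D0 * exp(-Qd/(R*T))
T = 1265.15 K
D = 2.507e-05 * exp(-170e3 / (8.314 * 1265.15)) = 2.39915e-12 m^2/s
Step 2: L = 2*sqrt(D*t)
t = 14 h = 50400 s
L = 2*sqrt(2.39915e-12 * 50400) = 6.955e-04 m


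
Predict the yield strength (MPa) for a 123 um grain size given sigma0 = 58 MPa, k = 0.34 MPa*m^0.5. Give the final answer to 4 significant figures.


sigma_y = sigma0 + k / sqrt(d)
d = 123 um = 1.23e-04 m
sigma_y = 58 + 0.34 / sqrt(1.23e-04)
sigma_y = 88.66 MPa


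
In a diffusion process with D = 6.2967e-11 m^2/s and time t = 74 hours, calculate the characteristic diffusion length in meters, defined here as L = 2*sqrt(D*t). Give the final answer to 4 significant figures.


t = 74 hr = 266400 s
Diffusion length = 2*sqrt(D*t)
= 2*sqrt(6.2967e-11 * 266400)
= 8.191e-03 m


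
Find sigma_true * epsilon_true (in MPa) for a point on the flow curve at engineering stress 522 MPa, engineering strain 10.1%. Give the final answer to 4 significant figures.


sigma_true = sigma_eng * (1 + epsilon_eng)
sigma_true = 522 * (1 + 0.101) = 574.722 MPa
epsilon_true = ln(1 + epsilon_eng)
epsilon_true = ln(1 + 0.101) = 0.0962189
sigma_true * epsilon_true = 574.722 * 0.0962189 = 55.3 MPa


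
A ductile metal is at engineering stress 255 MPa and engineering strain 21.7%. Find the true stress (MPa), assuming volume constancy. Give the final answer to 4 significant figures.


sigma_true = sigma_eng * (1 + epsilon_eng)
sigma_true = 255 * (1 + 0.217)
sigma_true = 310.3 MPa


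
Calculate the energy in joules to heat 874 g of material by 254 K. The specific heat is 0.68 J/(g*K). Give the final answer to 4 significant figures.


Q = m * cp * dT
Q = 874 * 0.68 * 254
Q = 151000 J


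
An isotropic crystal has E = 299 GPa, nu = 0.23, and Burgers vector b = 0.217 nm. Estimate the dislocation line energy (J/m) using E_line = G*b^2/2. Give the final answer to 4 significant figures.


Step 1: G = E / (2*(1+nu))
G = 299 / (2*(1+0.23)) = 121.545 GPa = 1.21545e+11 Pa
Step 2: E_line = G*b^2/2
b = 0.217 nm = 2.17e-10 m
E_line = 0.5 * 1.21545e+11 * (2.17e-10)^2 = 2.862e-09 J/m


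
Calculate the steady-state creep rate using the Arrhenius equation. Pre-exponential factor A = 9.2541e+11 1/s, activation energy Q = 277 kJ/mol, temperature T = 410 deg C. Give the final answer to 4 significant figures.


rate = A * exp(-Q / (R*T))
T = 410 + 273.15 = 683.15 K
rate = 9.2541e+11 * exp(-277e3 / (8.314 * 683.15))
rate = 6.106e-10 1/s


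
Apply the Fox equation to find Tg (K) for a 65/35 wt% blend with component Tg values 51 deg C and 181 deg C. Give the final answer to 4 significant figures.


1/Tg = w1/Tg1 + w2/Tg2 (in Kelvin)
Tg1 = 324.15 K, Tg2 = 454.15 K
1/Tg = 0.65/324.15 + 0.35/454.15
Tg = 360.2 K


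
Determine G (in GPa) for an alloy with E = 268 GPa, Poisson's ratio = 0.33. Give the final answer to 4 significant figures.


G = E / (2*(1+nu))
G = 268 / (2*(1+0.33))
G = 100.8 GPa


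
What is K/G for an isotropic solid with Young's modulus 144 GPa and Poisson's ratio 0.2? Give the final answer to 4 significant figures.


G = E / (2*(1+nu))
G = 144 / (2*(1+0.2)) = 60 GPa
K = E / (3*(1-2*nu))
K = 144 / (3*(1-2*0.2)) = 80 GPa
K/G = 80 / 60 = 1.333


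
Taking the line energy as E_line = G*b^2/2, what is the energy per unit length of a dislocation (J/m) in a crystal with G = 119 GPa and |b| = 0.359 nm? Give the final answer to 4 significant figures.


E = G*b^2/2
b = 0.359 nm = 3.59e-10 m
G = 119 GPa = 1.19e+11 Pa
E = 0.5 * 1.19e+11 * (3.59e-10)^2
E = 7.668e-09 J/m


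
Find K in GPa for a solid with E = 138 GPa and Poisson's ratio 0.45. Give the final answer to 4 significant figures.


K = E / (3*(1-2*nu))
K = 138 / (3*(1-2*0.45))
K = 460 GPa


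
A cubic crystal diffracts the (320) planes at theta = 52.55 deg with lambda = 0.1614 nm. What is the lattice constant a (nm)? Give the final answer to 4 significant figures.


d = lambda / (2*sin(theta))
d = 0.1614 / (2*sin(52.55 deg))
d = 0.101652 nm
a = d * sqrt(h^2+k^2+l^2) = 0.101652 * sqrt(13)
a = 0.3665 nm


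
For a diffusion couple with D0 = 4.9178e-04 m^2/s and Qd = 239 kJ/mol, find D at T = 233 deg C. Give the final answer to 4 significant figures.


D = D0 * exp(-Qd / (R*T))
T = 506.15 K
D = 4.9178e-04 * exp(-239e3 / (8.314 * 506.15))
D = 1.062e-28 m^2/s


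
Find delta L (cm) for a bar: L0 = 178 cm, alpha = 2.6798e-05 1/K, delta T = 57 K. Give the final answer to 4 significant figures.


dL = L0 * alpha * dT
dL = 178 * 2.6798e-05 * 57
dL = 0.2719 cm


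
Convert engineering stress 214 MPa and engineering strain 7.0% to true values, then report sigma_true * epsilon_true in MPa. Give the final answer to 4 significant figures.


sigma_true = sigma_eng * (1 + epsilon_eng)
sigma_true = 214 * (1 + 0.07) = 228.98 MPa
epsilon_true = ln(1 + epsilon_eng)
epsilon_true = ln(1 + 0.07) = 0.0676586
sigma_true * epsilon_true = 228.98 * 0.0676586 = 15.49 MPa


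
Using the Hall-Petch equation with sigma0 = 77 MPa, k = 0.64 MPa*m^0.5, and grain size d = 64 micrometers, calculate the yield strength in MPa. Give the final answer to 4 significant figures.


sigma_y = sigma0 + k / sqrt(d)
d = 64 um = 6.4e-05 m
sigma_y = 77 + 0.64 / sqrt(6.4e-05)
sigma_y = 157 MPa


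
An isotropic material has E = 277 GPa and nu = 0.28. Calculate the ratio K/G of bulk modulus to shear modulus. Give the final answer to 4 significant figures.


G = E / (2*(1+nu))
G = 277 / (2*(1+0.28)) = 108.203 GPa
K = E / (3*(1-2*nu))
K = 277 / (3*(1-2*0.28)) = 209.848 GPa
K/G = 209.848 / 108.203 = 1.939


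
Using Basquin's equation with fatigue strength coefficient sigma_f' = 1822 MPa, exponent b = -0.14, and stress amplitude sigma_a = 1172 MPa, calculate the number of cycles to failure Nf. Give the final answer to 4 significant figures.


sigma_a = sigma_f' * (2*Nf)^b
2*Nf = (sigma_a / sigma_f')^(1/b)
2*Nf = (1172 / 1822)^(1/-0.14)
2*Nf = 23.3733
Nf = 11.69 cycles


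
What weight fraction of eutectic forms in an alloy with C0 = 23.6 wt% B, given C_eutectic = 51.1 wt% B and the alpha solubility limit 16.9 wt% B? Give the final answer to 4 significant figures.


f_primary = (C_e - C0) / (C_e - C_alpha_max)
f_primary = (51.1 - 23.6) / (51.1 - 16.9)
f_primary = 0.804094
f_eutectic = 1 - 0.804094 = 0.1959


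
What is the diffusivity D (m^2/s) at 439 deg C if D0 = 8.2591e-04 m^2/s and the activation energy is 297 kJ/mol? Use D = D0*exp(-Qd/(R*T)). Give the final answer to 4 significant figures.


D = D0 * exp(-Qd / (R*T))
T = 712.15 K
D = 8.2591e-04 * exp(-297e3 / (8.314 * 712.15))
D = 1.355e-25 m^2/s


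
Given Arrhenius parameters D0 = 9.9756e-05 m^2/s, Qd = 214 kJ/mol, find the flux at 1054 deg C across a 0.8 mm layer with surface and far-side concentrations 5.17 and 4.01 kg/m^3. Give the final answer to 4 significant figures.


Step 1: D = D0 * exp(-Qd/(R*T))
T = 1054 + 273.15 = 1327.15 K
D = 9.9756e-05 * exp(-214e3 / (8.314 * 1327.15)) = 3.7663e-13 m^2/s
Step 2: J = D * (C1 - C2) / dx
J = 3.7663e-13 * (5.17 - 4.01) / 8e-04
J = 5.461e-10 kg/(m^2*s)


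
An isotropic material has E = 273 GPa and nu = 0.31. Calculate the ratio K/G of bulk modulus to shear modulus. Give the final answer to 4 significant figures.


G = E / (2*(1+nu))
G = 273 / (2*(1+0.31)) = 104.198 GPa
K = E / (3*(1-2*nu))
K = 273 / (3*(1-2*0.31)) = 239.474 GPa
K/G = 239.474 / 104.198 = 2.298


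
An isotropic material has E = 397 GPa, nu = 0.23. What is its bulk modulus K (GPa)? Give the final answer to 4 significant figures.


K = E / (3*(1-2*nu))
K = 397 / (3*(1-2*0.23))
K = 245.1 GPa


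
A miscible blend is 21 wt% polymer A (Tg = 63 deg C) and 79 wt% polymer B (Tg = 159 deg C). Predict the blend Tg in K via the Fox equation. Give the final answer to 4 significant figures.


1/Tg = w1/Tg1 + w2/Tg2 (in Kelvin)
Tg1 = 336.15 K, Tg2 = 432.15 K
1/Tg = 0.21/336.15 + 0.79/432.15
Tg = 407.7 K


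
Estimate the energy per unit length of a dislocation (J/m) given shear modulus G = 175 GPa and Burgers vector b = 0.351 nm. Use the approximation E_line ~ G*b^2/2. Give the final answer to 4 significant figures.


E = G*b^2/2
b = 0.351 nm = 3.51e-10 m
G = 175 GPa = 1.75e+11 Pa
E = 0.5 * 1.75e+11 * (3.51e-10)^2
E = 1.078e-08 J/m


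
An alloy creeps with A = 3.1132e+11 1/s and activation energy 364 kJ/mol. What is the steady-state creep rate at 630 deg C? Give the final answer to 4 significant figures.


rate = A * exp(-Q / (R*T))
T = 630 + 273.15 = 903.15 K
rate = 3.1132e+11 * exp(-364e3 / (8.314 * 903.15))
rate = 2.755e-10 1/s


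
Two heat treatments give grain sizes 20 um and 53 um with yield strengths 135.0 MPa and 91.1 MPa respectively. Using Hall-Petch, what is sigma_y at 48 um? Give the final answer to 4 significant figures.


sigma_y = sigma0 + k / sqrt(d)
1/sqrt(d1) = 1/sqrt(2e-05) = 223.607;  1/sqrt(d2) = 137.361
k = (sigma1 - sigma2) / (1/sqrt(d1) - 1/sqrt(d2)) = (135.0 - 91.1) / (223.607 - 137.361) = 0.509008 MPa*m^0.5
sigma0 = sigma1 - k/sqrt(d1) = 135.0 - 0.509008*223.607 = 21.1824 MPa
sigma_y(d3) = 21.1824 + 0.509008 / sqrt(4.8e-05) = 94.65 MPa


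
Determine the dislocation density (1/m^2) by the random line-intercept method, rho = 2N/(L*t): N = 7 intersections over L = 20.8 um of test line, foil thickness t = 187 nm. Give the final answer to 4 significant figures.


rho = 2N / (L * t)
L = 20.8 um = 2.08e-05 m, t = 187 nm = 1.87e-07 m
rho = 2 * 7 / (2.08e-05 * 1.87e-07)
rho = 3.599e+12 1/m^2


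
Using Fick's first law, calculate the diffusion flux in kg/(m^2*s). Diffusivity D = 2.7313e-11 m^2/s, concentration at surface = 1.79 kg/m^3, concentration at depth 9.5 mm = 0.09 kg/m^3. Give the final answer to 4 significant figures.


J = -D * (dC/dx) = D * (C1 - C2) / dx
J = 2.7313e-11 * (1.79 - 0.09) / 9.5e-03
J = 4.888e-09 kg/(m^2*s)


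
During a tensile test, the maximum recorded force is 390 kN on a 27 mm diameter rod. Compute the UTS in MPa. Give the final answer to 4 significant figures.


A0 = pi*(d/2)^2 = pi*(27/2)^2 = 572.555 mm^2
UTS = F_max / A0 = 390*1000 / 572.555
UTS = 681.2 MPa


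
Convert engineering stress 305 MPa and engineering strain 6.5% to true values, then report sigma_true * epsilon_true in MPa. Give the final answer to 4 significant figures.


sigma_true = sigma_eng * (1 + epsilon_eng)
sigma_true = 305 * (1 + 0.065) = 324.825 MPa
epsilon_true = ln(1 + epsilon_eng)
epsilon_true = ln(1 + 0.065) = 0.0629748
sigma_true * epsilon_true = 324.825 * 0.0629748 = 20.46 MPa


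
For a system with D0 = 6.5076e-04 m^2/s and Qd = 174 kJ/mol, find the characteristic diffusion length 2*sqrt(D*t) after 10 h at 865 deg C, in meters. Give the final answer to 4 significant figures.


Step 1: D = D0 * exp(-Qd/(R*T))
T = 1138.15 K
D = 6.5076e-04 * exp(-174e3 / (8.314 * 1138.15)) = 6.7223e-12 m^2/s
Step 2: L = 2*sqrt(D*t)
t = 10 h = 36000 s
L = 2*sqrt(6.7223e-12 * 36000) = 9.839e-04 m


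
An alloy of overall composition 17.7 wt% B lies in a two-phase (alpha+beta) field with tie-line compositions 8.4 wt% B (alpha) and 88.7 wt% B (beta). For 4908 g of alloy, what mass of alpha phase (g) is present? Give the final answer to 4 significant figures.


f_alpha = (C_beta - C0) / (C_beta - C_alpha)
f_alpha = (88.7 - 17.7) / (88.7 - 8.4) = 0.884184
m_alpha = f_alpha * m_total = 0.884184 * 4908 = 4340 g


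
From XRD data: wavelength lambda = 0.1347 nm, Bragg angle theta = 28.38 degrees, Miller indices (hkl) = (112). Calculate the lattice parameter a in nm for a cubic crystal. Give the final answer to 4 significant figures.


d = lambda / (2*sin(theta))
d = 0.1347 / (2*sin(28.38 deg))
d = 0.141695 nm
a = d * sqrt(h^2+k^2+l^2) = 0.141695 * sqrt(6)
a = 0.3471 nm


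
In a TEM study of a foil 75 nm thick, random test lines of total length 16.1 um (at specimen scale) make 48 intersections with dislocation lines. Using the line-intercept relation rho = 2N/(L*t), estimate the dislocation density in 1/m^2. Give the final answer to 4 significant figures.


rho = 2N / (L * t)
L = 16.1 um = 1.61e-05 m, t = 75 nm = 7.5e-08 m
rho = 2 * 48 / (1.61e-05 * 7.5e-08)
rho = 7.95e+13 1/m^2


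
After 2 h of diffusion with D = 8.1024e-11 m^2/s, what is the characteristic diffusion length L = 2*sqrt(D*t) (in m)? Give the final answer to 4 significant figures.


t = 2 hr = 7200 s
Diffusion length = 2*sqrt(D*t)
= 2*sqrt(8.1024e-11 * 7200)
= 1.528e-03 m


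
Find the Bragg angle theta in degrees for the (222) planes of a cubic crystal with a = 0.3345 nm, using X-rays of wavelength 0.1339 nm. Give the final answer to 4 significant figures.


d = a / sqrt(h^2+k^2+l^2)
d = 0.3345 / sqrt(12) = 0.0965618 nm
lambda = 2*d*sin(theta)  =>  sin(theta) = lambda / (2*d)
sin(theta) = 0.1339 / (2 * 0.0965618) = 0.693338
theta = 43.89 deg


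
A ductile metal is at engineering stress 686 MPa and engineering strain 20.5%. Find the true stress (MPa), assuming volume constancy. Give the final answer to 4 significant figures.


sigma_true = sigma_eng * (1 + epsilon_eng)
sigma_true = 686 * (1 + 0.205)
sigma_true = 826.6 MPa


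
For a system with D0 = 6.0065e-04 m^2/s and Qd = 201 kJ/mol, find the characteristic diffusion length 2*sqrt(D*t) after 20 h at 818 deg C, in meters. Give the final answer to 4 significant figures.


Step 1: D = D0 * exp(-Qd/(R*T))
T = 1091.15 K
D = 6.0065e-04 * exp(-201e3 / (8.314 * 1091.15)) = 1.43274e-13 m^2/s
Step 2: L = 2*sqrt(D*t)
t = 20 h = 72000 s
L = 2*sqrt(1.43274e-13 * 72000) = 2.031e-04 m


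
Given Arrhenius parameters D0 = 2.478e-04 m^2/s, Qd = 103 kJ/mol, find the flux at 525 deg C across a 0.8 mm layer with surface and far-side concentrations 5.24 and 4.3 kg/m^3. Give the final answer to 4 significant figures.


Step 1: D = D0 * exp(-Qd/(R*T))
T = 525 + 273.15 = 798.15 K
D = 2.478e-04 * exp(-103e3 / (8.314 * 798.15)) = 4.49842e-11 m^2/s
Step 2: J = D * (C1 - C2) / dx
J = 4.49842e-11 * (5.24 - 4.3) / 8e-04
J = 5.286e-08 kg/(m^2*s)


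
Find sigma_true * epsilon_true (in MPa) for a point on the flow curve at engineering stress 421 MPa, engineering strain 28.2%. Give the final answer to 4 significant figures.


sigma_true = sigma_eng * (1 + epsilon_eng)
sigma_true = 421 * (1 + 0.282) = 539.722 MPa
epsilon_true = ln(1 + epsilon_eng)
epsilon_true = ln(1 + 0.282) = 0.248421
sigma_true * epsilon_true = 539.722 * 0.248421 = 134.1 MPa


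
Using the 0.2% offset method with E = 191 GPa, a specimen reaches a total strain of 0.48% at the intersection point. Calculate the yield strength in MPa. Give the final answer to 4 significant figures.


Offset strain = 0.002
Elastic strain at yield = total_strain - offset = 4.8e-03 - 0.002 = 2.8e-03
sigma_y = E * elastic_strain = 191000 * 2.8e-03
sigma_y = 534.8 MPa


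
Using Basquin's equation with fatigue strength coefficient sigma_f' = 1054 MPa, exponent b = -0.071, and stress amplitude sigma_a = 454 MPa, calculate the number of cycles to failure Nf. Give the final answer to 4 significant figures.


sigma_a = sigma_f' * (2*Nf)^b
2*Nf = (sigma_a / sigma_f')^(1/b)
2*Nf = (454 / 1054)^(1/-0.071)
2*Nf = 141872
Nf = 70940 cycles


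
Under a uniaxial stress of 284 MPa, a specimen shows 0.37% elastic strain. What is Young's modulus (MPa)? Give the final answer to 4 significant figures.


E = sigma / epsilon
epsilon = 0.37% = 3.7e-03
E = 284 / 3.7e-03
E = 76760 MPa


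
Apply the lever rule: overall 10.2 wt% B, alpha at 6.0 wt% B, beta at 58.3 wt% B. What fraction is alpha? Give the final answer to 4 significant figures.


f_alpha = (C_beta - C0) / (C_beta - C_alpha)
f_alpha = (58.3 - 10.2) / (58.3 - 6.0)
f_alpha = 0.9197


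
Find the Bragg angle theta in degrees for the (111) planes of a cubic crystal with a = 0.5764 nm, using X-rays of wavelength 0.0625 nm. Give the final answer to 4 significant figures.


d = a / sqrt(h^2+k^2+l^2)
d = 0.5764 / sqrt(3) = 0.332785 nm
lambda = 2*d*sin(theta)  =>  sin(theta) = lambda / (2*d)
sin(theta) = 0.0625 / (2 * 0.332785) = 0.0939046
theta = 5.388 deg


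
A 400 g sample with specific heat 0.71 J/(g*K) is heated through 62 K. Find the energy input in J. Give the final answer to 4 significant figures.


Q = m * cp * dT
Q = 400 * 0.71 * 62
Q = 17610 J


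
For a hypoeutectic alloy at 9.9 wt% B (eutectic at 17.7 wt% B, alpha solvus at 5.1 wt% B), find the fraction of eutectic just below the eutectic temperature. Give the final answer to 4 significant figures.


f_primary = (C_e - C0) / (C_e - C_alpha_max)
f_primary = (17.7 - 9.9) / (17.7 - 5.1)
f_primary = 0.619048
f_eutectic = 1 - 0.619048 = 0.381


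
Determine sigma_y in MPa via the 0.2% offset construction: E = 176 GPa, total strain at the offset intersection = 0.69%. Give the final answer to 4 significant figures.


Offset strain = 0.002
Elastic strain at yield = total_strain - offset = 6.9e-03 - 0.002 = 4.9e-03
sigma_y = E * elastic_strain = 176000 * 4.9e-03
sigma_y = 862.4 MPa


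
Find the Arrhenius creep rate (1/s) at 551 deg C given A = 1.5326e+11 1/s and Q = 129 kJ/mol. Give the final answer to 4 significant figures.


rate = A * exp(-Q / (R*T))
T = 551 + 273.15 = 824.15 K
rate = 1.5326e+11 * exp(-129e3 / (8.314 * 824.15))
rate = 1021 1/s


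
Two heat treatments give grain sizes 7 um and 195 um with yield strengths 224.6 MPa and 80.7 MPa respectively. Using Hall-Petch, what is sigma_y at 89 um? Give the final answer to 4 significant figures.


sigma_y = sigma0 + k / sqrt(d)
1/sqrt(d1) = 1/sqrt(7e-06) = 377.964;  1/sqrt(d2) = 71.6115
k = (sigma1 - sigma2) / (1/sqrt(d1) - 1/sqrt(d2)) = (224.6 - 80.7) / (377.964 - 71.6115) = 0.46972 MPa*m^0.5
sigma0 = sigma1 - k/sqrt(d1) = 224.6 - 0.46972*377.964 = 47.0627 MPa
sigma_y(d3) = 47.0627 + 0.46972 / sqrt(8.9e-05) = 96.85 MPa


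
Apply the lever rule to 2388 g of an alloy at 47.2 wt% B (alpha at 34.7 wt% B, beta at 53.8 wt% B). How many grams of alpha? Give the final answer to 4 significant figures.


f_alpha = (C_beta - C0) / (C_beta - C_alpha)
f_alpha = (53.8 - 47.2) / (53.8 - 34.7) = 0.34555
m_alpha = f_alpha * m_total = 0.34555 * 2388 = 825.2 g


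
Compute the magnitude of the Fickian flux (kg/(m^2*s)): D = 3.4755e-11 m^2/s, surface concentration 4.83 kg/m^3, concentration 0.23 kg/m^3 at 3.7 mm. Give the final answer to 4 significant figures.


J = -D * (dC/dx) = D * (C1 - C2) / dx
J = 3.4755e-11 * (4.83 - 0.23) / 3.7e-03
J = 4.321e-08 kg/(m^2*s)


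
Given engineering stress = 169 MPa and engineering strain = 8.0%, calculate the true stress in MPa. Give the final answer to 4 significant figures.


sigma_true = sigma_eng * (1 + epsilon_eng)
sigma_true = 169 * (1 + 0.08)
sigma_true = 182.5 MPa


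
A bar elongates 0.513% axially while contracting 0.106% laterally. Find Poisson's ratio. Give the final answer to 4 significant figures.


nu = -epsilon_lat / epsilon_axial
Lateral strain is contraction (negative), so using magnitudes:
nu = 0.106 / 0.513
nu = 0.2066


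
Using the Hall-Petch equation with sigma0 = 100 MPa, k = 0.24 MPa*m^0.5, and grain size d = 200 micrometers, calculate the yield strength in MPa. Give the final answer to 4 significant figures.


sigma_y = sigma0 + k / sqrt(d)
d = 200 um = 2e-04 m
sigma_y = 100 + 0.24 / sqrt(2e-04)
sigma_y = 117 MPa


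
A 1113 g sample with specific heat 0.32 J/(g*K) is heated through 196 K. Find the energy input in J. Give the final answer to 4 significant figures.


Q = m * cp * dT
Q = 1113 * 0.32 * 196
Q = 69810 J


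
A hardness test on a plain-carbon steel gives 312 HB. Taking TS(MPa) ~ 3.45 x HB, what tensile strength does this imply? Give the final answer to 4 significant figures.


TS (MPa) = 3.45 * HB
TS = 3.45 * 312
TS = 1076 MPa


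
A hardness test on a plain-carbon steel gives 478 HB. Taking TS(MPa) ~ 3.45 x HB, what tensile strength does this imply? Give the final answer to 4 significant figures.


TS (MPa) = 3.45 * HB
TS = 3.45 * 478
TS = 1649 MPa


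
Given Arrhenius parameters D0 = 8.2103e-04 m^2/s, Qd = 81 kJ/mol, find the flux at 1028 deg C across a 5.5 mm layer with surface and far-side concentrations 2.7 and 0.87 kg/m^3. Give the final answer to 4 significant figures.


Step 1: D = D0 * exp(-Qd/(R*T))
T = 1028 + 273.15 = 1301.15 K
D = 8.2103e-04 * exp(-81e3 / (8.314 * 1301.15)) = 4.59725e-07 m^2/s
Step 2: J = D * (C1 - C2) / dx
J = 4.59725e-07 * (2.7 - 0.87) / 5.5e-03
J = 1.53e-04 kg/(m^2*s)


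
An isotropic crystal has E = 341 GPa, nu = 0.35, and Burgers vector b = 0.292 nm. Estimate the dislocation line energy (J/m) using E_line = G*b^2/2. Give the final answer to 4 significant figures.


Step 1: G = E / (2*(1+nu))
G = 341 / (2*(1+0.35)) = 126.296 GPa = 1.26296e+11 Pa
Step 2: E_line = G*b^2/2
b = 0.292 nm = 2.92e-10 m
E_line = 0.5 * 1.26296e+11 * (2.92e-10)^2 = 5.384e-09 J/m


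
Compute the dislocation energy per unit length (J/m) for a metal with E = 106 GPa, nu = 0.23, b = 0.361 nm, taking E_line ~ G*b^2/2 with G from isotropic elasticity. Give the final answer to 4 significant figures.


Step 1: G = E / (2*(1+nu))
G = 106 / (2*(1+0.23)) = 43.0894 GPa = 4.30894e+10 Pa
Step 2: E_line = G*b^2/2
b = 0.361 nm = 3.61e-10 m
E_line = 0.5 * 4.30894e+10 * (3.61e-10)^2 = 2.808e-09 J/m


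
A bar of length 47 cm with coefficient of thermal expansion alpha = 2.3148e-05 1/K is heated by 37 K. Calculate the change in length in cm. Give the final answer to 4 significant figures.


dL = L0 * alpha * dT
dL = 47 * 2.3148e-05 * 37
dL = 0.04025 cm


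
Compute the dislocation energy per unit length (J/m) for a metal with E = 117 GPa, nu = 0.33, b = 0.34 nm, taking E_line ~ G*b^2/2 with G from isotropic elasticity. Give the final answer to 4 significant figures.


Step 1: G = E / (2*(1+nu))
G = 117 / (2*(1+0.33)) = 43.985 GPa = 4.3985e+10 Pa
Step 2: E_line = G*b^2/2
b = 0.34 nm = 3.4e-10 m
E_line = 0.5 * 4.3985e+10 * (3.4e-10)^2 = 2.542e-09 J/m


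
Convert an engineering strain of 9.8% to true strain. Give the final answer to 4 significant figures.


epsilon_true = ln(1 + epsilon_eng)
epsilon_true = ln(1 + 0.098)
epsilon_true = 0.09349


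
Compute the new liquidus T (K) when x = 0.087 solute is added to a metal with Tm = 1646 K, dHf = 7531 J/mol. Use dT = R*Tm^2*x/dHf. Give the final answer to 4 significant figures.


dT = R*Tm^2*x / dHf
dT = 8.314 * 1646^2 * 0.087 / 7531
dT = 260.217 K
T_new = 1646 - 260.217 = 1386 K


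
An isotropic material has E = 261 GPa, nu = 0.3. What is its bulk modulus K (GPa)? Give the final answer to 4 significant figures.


K = E / (3*(1-2*nu))
K = 261 / (3*(1-2*0.3))
K = 217.5 GPa


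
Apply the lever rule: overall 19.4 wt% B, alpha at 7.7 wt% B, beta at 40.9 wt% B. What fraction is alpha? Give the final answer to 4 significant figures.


f_alpha = (C_beta - C0) / (C_beta - C_alpha)
f_alpha = (40.9 - 19.4) / (40.9 - 7.7)
f_alpha = 0.6476


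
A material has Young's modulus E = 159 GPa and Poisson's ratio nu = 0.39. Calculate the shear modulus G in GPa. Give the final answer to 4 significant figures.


G = E / (2*(1+nu))
G = 159 / (2*(1+0.39))
G = 57.19 GPa


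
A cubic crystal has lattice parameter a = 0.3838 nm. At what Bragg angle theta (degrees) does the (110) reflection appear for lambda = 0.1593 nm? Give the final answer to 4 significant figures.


d = a / sqrt(h^2+k^2+l^2)
d = 0.3838 / sqrt(2) = 0.271388 nm
lambda = 2*d*sin(theta)  =>  sin(theta) = lambda / (2*d)
sin(theta) = 0.1593 / (2 * 0.271388) = 0.293492
theta = 17.07 deg


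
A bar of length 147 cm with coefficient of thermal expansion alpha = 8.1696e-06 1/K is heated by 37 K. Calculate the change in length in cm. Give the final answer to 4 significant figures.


dL = L0 * alpha * dT
dL = 147 * 8.1696e-06 * 37
dL = 0.04443 cm


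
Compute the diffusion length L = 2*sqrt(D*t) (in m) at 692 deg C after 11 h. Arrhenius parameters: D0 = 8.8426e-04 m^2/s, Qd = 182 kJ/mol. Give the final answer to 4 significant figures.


Step 1: D = D0 * exp(-Qd/(R*T))
T = 965.15 K
D = 8.8426e-04 * exp(-182e3 / (8.314 * 965.15)) = 1.2481e-13 m^2/s
Step 2: L = 2*sqrt(D*t)
t = 11 h = 39600 s
L = 2*sqrt(1.2481e-13 * 39600) = 1.406e-04 m


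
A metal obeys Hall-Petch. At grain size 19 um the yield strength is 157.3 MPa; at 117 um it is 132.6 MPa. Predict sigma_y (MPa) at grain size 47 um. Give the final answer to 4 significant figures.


sigma_y = sigma0 + k / sqrt(d)
1/sqrt(d1) = 1/sqrt(1.9e-05) = 229.416;  1/sqrt(d2) = 92.45
k = (sigma1 - sigma2) / (1/sqrt(d1) - 1/sqrt(d2)) = (157.3 - 132.6) / (229.416 - 92.45) = 0.180337 MPa*m^0.5
sigma0 = sigma1 - k/sqrt(d1) = 157.3 - 0.180337*229.416 = 115.928 MPa
sigma_y(d3) = 115.928 + 0.180337 / sqrt(4.7e-05) = 142.2 MPa


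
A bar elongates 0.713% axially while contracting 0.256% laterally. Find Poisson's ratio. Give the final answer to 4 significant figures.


nu = -epsilon_lat / epsilon_axial
Lateral strain is contraction (negative), so using magnitudes:
nu = 0.256 / 0.713
nu = 0.359


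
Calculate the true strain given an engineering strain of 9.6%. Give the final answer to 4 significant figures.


epsilon_true = ln(1 + epsilon_eng)
epsilon_true = ln(1 + 0.096)
epsilon_true = 0.09167


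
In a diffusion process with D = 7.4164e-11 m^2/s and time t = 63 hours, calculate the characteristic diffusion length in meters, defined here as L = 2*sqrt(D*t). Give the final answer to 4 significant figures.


t = 63 hr = 226800 s
Diffusion length = 2*sqrt(D*t)
= 2*sqrt(7.4164e-11 * 226800)
= 8.203e-03 m


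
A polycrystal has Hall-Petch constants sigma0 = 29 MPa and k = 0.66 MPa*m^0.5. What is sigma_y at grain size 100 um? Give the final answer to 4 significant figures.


sigma_y = sigma0 + k / sqrt(d)
d = 100 um = 1e-04 m
sigma_y = 29 + 0.66 / sqrt(1e-04)
sigma_y = 95 MPa


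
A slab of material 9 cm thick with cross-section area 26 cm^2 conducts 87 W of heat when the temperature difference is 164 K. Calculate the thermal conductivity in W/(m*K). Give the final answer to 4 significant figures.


k = Q*L / (A*dT)
L = 0.09 m, A = 2.6e-03 m^2
k = 87 * 0.09 / (2.6e-03 * 164)
k = 18.36 W/(m*K)


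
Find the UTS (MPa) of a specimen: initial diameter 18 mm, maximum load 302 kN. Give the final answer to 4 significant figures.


A0 = pi*(d/2)^2 = pi*(18/2)^2 = 254.469 mm^2
UTS = F_max / A0 = 302*1000 / 254.469
UTS = 1187 MPa


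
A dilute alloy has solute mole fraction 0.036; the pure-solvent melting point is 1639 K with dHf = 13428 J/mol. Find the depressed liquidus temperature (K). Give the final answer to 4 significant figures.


dT = R*Tm^2*x / dHf
dT = 8.314 * 1639^2 * 0.036 / 13428
dT = 59.8769 K
T_new = 1639 - 59.8769 = 1579 K


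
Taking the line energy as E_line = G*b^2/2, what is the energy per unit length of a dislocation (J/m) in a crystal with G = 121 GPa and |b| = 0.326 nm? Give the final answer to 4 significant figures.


E = G*b^2/2
b = 0.326 nm = 3.26e-10 m
G = 121 GPa = 1.21e+11 Pa
E = 0.5 * 1.21e+11 * (3.26e-10)^2
E = 6.43e-09 J/m


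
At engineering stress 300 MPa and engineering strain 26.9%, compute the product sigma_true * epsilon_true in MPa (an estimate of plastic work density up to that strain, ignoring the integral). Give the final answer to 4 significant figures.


sigma_true = sigma_eng * (1 + epsilon_eng)
sigma_true = 300 * (1 + 0.269) = 380.7 MPa
epsilon_true = ln(1 + epsilon_eng)
epsilon_true = ln(1 + 0.269) = 0.238229
sigma_true * epsilon_true = 380.7 * 0.238229 = 90.69 MPa


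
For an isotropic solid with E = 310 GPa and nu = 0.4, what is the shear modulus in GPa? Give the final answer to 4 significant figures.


G = E / (2*(1+nu))
G = 310 / (2*(1+0.4))
G = 110.7 GPa


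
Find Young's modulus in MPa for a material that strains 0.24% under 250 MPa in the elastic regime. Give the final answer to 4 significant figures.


E = sigma / epsilon
epsilon = 0.24% = 2.4e-03
E = 250 / 2.4e-03
E = 104200 MPa


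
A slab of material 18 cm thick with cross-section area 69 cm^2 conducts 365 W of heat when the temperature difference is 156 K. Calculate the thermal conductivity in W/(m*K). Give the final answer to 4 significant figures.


k = Q*L / (A*dT)
L = 0.18 m, A = 6.9e-03 m^2
k = 365 * 0.18 / (6.9e-03 * 156)
k = 61.04 W/(m*K)


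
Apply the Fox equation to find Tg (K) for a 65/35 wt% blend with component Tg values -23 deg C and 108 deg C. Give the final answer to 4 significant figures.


1/Tg = w1/Tg1 + w2/Tg2 (in Kelvin)
Tg1 = 250.15 K, Tg2 = 381.15 K
1/Tg = 0.65/250.15 + 0.35/381.15
Tg = 284.4 K
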